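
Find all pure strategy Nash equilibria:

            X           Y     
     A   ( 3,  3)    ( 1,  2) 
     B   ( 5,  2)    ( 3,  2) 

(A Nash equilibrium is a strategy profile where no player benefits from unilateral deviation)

Nash equilibrium: (B, X), (B, Y)

Work:
Best responses:
  P1 vs X: payoffs [3, 5] → best response B (payoff 5)
  P1 vs Y: payoffs [1, 3] → best response B (payoff 3)
  P2 vs A: payoffs [3, 2] → best response X (payoff 3)
  P2 vs B: payoffs [2, 2] → best response X/Y (payoff 2)
Mutual best responses: (B,X), (B,Y) → Nash equilibria.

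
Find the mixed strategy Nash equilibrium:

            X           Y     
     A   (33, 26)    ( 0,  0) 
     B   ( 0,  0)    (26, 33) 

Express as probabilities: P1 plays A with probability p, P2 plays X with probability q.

p = 0.5593, q = 0.4407

Work:
Find probabilities that make opponent indifferent:
P2 chooses q to make P1 indifferent between A and B
P1 chooses p to make P2 indifferent between X and Y
Mixed NE: P1 plays (A: 0.5593, B: 0.4407), P2 plays (X: 0.4407, Y: 0.5593)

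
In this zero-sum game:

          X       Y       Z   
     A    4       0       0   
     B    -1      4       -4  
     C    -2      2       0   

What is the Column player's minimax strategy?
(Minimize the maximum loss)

Column should play Z, value = 0

Work:
Column player minimizes Row's maximum payoff:
Column X: max payoff to Row = 4
Column Y: max payoff to Row = 4
Column Z: max payoff to Row = 0
Minimum is 0, achieved by column Z.
Minimax strategy: Z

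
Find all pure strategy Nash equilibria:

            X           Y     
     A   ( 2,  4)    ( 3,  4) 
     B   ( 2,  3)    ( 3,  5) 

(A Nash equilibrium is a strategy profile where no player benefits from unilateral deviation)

Nash equilibrium: (A, X), (A, Y), (B, Y)

Work:
Best responses:
  P1 vs X: payoffs [2, 2] → best response A/B (payoff 2)
  P1 vs Y: payoffs [3, 3] → best response A/B (payoff 3)
  P2 vs A: payoffs [4, 4] → best response X/Y (payoff 4)
  P2 vs B: payoffs [3, 5] → best response Y (payoff 5)
Mutual best responses: (A,X), (A,Y), (B,Y) → Nash equilibria.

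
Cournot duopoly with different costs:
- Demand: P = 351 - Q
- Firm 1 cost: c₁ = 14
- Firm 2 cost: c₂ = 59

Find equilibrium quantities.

q₁* = 127.33, q₂* = 82.33

Work:
Reaction: q₁ = (351 - 14 - q₂)/2
Reaction: q₂ = (351 - 59 - q₁)/2
Solve simultaneously:
q₁* = (351 - 2×14 + 59)/3 = 127.33
q₂* = (351 - 2×59 + 14)/3 = 82.33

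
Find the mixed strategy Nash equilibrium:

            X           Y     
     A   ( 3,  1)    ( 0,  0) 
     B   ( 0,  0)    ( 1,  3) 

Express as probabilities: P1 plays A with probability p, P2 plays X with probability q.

p = 0.75, q = 0.25

Work:
Find probabilities that make opponent indifferent:
P2 chooses q to make P1 indifferent between A and B
P1 chooses p to make P2 indifferent between X and Y
Mixed NE: P1 plays (A: 0.75, B: 0.25), P2 plays (X: 0.25, Y: 0.75)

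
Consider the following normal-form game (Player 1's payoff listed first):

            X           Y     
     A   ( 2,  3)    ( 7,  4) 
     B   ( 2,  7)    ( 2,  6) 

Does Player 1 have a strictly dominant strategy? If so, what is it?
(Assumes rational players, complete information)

No strictly dominant strategy exists for Player 1

Work:
A strategy strictly dominates another if it gives a strictly higher payoff against every opponent action. Compare each pair of P1's strategies column-by-column:
  A vs B: [2 vs 2, 7 vs 2] → A does not strictly dominate B (column X: 2 ≤ 2)
  B vs A: [2 vs 2, 2 vs 7] → B does not strictly dominate A (column X: 2 ≤ 2)
No single strategy strictly dominates all others → no strictly dominant strategy.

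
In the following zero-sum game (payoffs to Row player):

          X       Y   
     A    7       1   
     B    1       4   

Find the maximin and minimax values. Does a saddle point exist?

Maximin = 1, Minimax = 4, Saddle: False

Work:
Row minimums: [1, 1] → maximin = 1
Column maximums: [7, 4] → minimax = 4
No saddle point (maximin ≠ minimax). Mixed strategy needed.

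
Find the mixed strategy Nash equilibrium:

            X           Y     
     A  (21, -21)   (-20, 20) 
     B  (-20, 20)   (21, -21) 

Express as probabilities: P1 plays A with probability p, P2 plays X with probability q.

p = 0.5, q = 0.5

Work:
Find probabilities that make opponent indifferent:
P2 chooses q to make P1 indifferent between A and B
P1 chooses p to make P2 indifferent between X and Y
Mixed NE: P1 plays (A: 0.5, B: 0.5), P2 plays (X: 0.5, Y: 0.5)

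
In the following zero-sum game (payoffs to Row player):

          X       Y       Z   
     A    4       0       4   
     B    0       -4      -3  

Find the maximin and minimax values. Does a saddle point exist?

Maximin = 0, Minimax = 0, Saddle: True

Work:
Row minimums: [0, -4] → maximin = 0
Column maximums: [4, 0, 4] → minimax = 0
Saddle point exists! Game value = 0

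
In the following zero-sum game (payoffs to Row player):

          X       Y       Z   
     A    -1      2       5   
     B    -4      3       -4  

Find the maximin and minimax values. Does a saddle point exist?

Maximin = -1, Minimax = -1, Saddle: True

Work:
Row minimums: [-1, -4] → maximin = -1
Column maximums: [-1, 3, 5] → minimax = -1
Saddle point exists! Game value = -1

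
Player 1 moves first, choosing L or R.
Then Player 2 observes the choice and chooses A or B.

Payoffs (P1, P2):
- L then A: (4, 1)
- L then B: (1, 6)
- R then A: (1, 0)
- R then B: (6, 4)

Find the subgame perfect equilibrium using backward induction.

P1 plays R, P2 plays B after L and B after R; Payoff (6, 4)

Work:
Backward induction:
After L: P2 chooses B → P1 gets 1
After R: P2 chooses B → P1 gets 6
P1 chooses R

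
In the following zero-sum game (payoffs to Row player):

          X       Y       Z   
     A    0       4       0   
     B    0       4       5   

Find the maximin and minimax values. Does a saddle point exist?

Maximin = 0, Minimax = 0, Saddle: True

Work:
Row minimums: [0, 0] → maximin = 0
Column maximums: [0, 4, 5] → minimax = 0
Saddle point exists! Game value = 0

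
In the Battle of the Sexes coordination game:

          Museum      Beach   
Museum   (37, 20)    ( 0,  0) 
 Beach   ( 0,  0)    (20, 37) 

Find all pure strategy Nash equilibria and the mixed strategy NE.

Pure NE: (Museum, Museum) and (Beach, Beach); Mixed NE: p = 0.6491, q = 0.3509

Work:
Check pure NE:
(Museum, Museum): (37, 20) - no unilateral deviation beneficial
(Beach, Beach): (20, 37) - no unilateral deviation beneficial
Mixed NE: P1 plays Museum with p = 0.6491, P2 plays Museum with q = 0.3509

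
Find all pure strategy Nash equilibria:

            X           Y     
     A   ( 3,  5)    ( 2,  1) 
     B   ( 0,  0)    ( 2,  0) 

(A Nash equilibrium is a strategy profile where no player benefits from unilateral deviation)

Nash equilibrium: (A, X), (B, Y)

Work:
Best responses:
  P1 vs X: payoffs [3, 0] → best response A (payoff 3)
  P1 vs Y: payoffs [2, 2] → best response A/B (payoff 2)
  P2 vs A: payoffs [5, 1] → best response X (payoff 5)
  P2 vs B: payoffs [0, 0] → best response X/Y (payoff 0)
Mutual best responses: (A,X), (B,Y) → Nash equilibria.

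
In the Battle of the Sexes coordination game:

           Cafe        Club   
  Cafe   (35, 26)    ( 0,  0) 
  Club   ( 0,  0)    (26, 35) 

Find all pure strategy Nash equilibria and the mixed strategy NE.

Pure NE: (Cafe, Cafe) and (Club, Club); Mixed NE: p = 0.5738, q = 0.4262

Work:
Check pure NE:
(Cafe, Cafe): (35, 26) - no unilateral deviation beneficial
(Club, Club): (26, 35) - no unilateral deviation beneficial
Mixed NE: P1 plays Cafe with p = 0.5738, P2 plays Cafe with q = 0.4262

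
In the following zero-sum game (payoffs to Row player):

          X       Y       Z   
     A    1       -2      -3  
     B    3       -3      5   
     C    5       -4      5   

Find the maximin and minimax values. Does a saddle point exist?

Maximin = -3, Minimax = -2, Saddle: False

Work:
Row minimums: [-3, -3, -4] → maximin = -3
Column maximums: [5, -2, 5] → minimax = -2
No saddle point (maximin ≠ minimax). Mixed strategy needed.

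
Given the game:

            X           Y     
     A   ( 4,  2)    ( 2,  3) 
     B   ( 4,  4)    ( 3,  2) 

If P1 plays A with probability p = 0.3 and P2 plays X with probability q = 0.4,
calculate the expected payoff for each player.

E[P1] = 3.22, E[P2] = 2.74

Work:
E[P1] = p·q·π₁(A,X) + p·(1-q)·π₁(A,Y) + (1-p)·q·π₁(B,X) + (1-p)·(1-q)·π₁(B,Y)
= 0.3·0.4·4 + 0.3·0.6·2 + 0.7·0.4·4 + 0.7·0.6·3
= 3.22

E[P2] = 2.74 (similar calculation)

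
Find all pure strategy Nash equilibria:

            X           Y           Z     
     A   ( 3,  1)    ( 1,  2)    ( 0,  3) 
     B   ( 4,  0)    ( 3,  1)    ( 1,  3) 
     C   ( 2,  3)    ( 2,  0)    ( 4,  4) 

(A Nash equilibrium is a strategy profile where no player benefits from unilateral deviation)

Nash equilibrium: (C, Z)

Work:
Best responses:
  P1 vs X: payoffs [3, 4, 2] → best response B (payoff 4)
  P1 vs Y: payoffs [1, 3, 2] → best response B (payoff 3)
  P1 vs Z: payoffs [0, 1, 4] → best response C (payoff 4)
  P2 vs A: payoffs [1, 2, 3] → best response Z (payoff 3)
  P2 vs B: payoffs [0, 1, 3] → best response Z (payoff 3)
  P2 vs C: payoffs [3, 0, 4] → best response Z (payoff 4)
Mutual best responses: (C,Z) → Nash equilibria.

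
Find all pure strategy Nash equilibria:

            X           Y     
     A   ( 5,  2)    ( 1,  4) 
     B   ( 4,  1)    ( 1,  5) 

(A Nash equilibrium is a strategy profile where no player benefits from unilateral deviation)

Nash equilibrium: (A, Y), (B, Y)

Work:
Best responses:
  P1 vs X: payoffs [5, 4] → best response A (payoff 5)
  P1 vs Y: payoffs [1, 1] → best response A/B (payoff 1)
  P2 vs A: payoffs [2, 4] → best response Y (payoff 4)
  P2 vs B: payoffs [1, 5] → best response Y (payoff 5)
Mutual best responses: (A,Y), (B,Y) → Nash equilibria.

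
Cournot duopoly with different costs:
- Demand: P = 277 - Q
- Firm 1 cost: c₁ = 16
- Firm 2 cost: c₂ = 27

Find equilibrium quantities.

q₁* = 90.67, q₂* = 79.67

Work:
Reaction: q₁ = (277 - 16 - q₂)/2
Reaction: q₂ = (277 - 27 - q₁)/2
Solve simultaneously:
q₁* = (277 - 2×16 + 27)/3 = 90.67
q₂* = (277 - 2×27 + 16)/3 = 79.67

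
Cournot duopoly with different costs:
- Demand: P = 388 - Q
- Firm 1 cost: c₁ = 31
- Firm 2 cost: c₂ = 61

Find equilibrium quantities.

q₁* = 129.0, q₂* = 99.0

Work:
Reaction: q₁ = (388 - 31 - q₂)/2
Reaction: q₂ = (388 - 61 - q₁)/2
Solve simultaneously:
q₁* = (388 - 2×31 + 61)/3 = 129.0
q₂* = (388 - 2×61 + 31)/3 = 99.0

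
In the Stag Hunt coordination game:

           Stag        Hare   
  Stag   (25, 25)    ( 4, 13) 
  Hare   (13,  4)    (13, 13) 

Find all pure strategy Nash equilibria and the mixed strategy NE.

Pure NE: (Stag, Stag) and (Hare, Hare); Mixed NE: p = 0.4286, q = 0.4286

Work:
Check pure NE:
(Stag, Stag): (25, 25) - no unilateral deviation beneficial
(Hare, Hare): (13, 13) - no unilateral deviation beneficial
Mixed NE: P1 plays Stag with p = 0.4286, P2 plays Stag with q = 0.4286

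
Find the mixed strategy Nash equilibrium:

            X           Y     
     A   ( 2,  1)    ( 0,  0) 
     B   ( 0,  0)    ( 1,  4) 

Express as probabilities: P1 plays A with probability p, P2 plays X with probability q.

p = 0.8, q = 0.3333

Work:
Find probabilities that make opponent indifferent:
P2 chooses q to make P1 indifferent between A and B
P1 chooses p to make P2 indifferent between X and Y
Mixed NE: P1 plays (A: 0.8, B: 0.2), P2 plays (X: 0.3333, Y: 0.6667)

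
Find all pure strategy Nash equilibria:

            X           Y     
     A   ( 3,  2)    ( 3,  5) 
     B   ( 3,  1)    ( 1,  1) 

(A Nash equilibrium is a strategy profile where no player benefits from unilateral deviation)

Nash equilibrium: (A, Y), (B, X)

Work:
Best responses:
  P1 vs X: payoffs [3, 3] → best response A/B (payoff 3)
  P1 vs Y: payoffs [3, 1] → best response A (payoff 3)
  P2 vs A: payoffs [2, 5] → best response Y (payoff 5)
  P2 vs B: payoffs [1, 1] → best response X/Y (payoff 1)
Mutual best responses: (A,Y), (B,X) → Nash equilibria.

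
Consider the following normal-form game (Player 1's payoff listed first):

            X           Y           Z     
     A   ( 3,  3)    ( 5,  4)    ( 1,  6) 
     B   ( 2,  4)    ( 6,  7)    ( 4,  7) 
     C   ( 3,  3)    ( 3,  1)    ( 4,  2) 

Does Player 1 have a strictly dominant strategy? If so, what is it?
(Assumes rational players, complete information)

No strictly dominant strategy exists for Player 1

Work:
A strategy strictly dominates another if it gives a strictly higher payoff against every opponent action. Compare each pair of P1's strategies column-by-column:
  A vs B: [3 vs 2, 5 vs 6, 1 vs 4] → A does not strictly dominate B (column Y: 5 ≤ 6)
  A vs C: [3 vs 3, 5 vs 3, 1 vs 4] → A does not strictly dominate C (column X: 3 ≤ 3)
  B vs A: [2 vs 3, 6 vs 5, 4 vs 1] → B does not strictly dominate A (column X: 2 ≤ 3)
  B vs C: [2 vs 3, 6 vs 3, 4 vs 4] → B does not strictly dominate C (column X: 2 ≤ 3)
  C vs A: [3 vs 3, 3 vs 5, 4 vs 1] → C does not strictly dominate A (column X: 3 ≤ 3)
  C vs B: [3 vs 2, 3 vs 6, 4 vs 4] → C does not strictly dominate B (column Y: 3 ≤ 6)
No single strategy strictly dominates all others → no strictly dominant strategy.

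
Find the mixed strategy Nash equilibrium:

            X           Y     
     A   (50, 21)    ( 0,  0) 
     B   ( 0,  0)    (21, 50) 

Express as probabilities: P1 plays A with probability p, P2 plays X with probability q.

p = 0.7042, q = 0.2958

Work:
Find probabilities that make opponent indifferent:
P2 chooses q to make P1 indifferent between A and B
P1 chooses p to make P2 indifferent between X and Y
Mixed NE: P1 plays (A: 0.7042, B: 0.2958), P2 plays (X: 0.2958, Y: 0.7042)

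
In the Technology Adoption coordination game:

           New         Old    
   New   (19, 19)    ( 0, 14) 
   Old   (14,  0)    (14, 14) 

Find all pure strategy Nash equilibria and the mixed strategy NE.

Pure NE: (New, New) and (Old, Old); Mixed NE: p = 0.7368, q = 0.7368

Work:
Check pure NE:
(New, New): (19, 19) - no unilateral deviation beneficial
(Old, Old): (14, 14) - no unilateral deviation beneficial
Mixed NE: P1 plays New with p = 0.7368, P2 plays New with q = 0.7368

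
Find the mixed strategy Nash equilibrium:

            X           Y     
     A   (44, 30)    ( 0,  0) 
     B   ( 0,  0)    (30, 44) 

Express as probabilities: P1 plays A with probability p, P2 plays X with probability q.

p = 0.5946, q = 0.4054

Work:
Find probabilities that make opponent indifferent:
P2 chooses q to make P1 indifferent between A and B
P1 chooses p to make P2 indifferent between X and Y
Mixed NE: P1 plays (A: 0.5946, B: 0.4054), P2 plays (X: 0.4054, Y: 0.5946)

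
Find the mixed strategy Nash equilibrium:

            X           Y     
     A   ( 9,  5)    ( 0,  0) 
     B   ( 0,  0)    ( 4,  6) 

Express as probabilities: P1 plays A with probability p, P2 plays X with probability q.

p = 0.5455, q = 0.3077

Work:
Find probabilities that make opponent indifferent:
P2 chooses q to make P1 indifferent between A and B
P1 chooses p to make P2 indifferent between X and Y
Mixed NE: P1 plays (A: 0.5455, B: 0.4545), P2 plays (X: 0.3077, Y: 0.6923)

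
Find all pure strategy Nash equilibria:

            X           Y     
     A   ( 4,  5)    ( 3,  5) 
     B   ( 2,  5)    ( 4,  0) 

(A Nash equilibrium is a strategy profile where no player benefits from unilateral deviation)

Nash equilibrium: (A, X)

Work:
Best responses:
  P1 vs X: payoffs [4, 2] → best response A (payoff 4)
  P1 vs Y: payoffs [3, 4] → best response B (payoff 4)
  P2 vs A: payoffs [5, 5] → best response X/Y (payoff 5)
  P2 vs B: payoffs [5, 0] → best response X (payoff 5)
Mutual best responses: (A,X) → Nash equilibria.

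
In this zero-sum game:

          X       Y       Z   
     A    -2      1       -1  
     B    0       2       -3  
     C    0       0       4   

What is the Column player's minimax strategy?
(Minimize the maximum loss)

Column should play X, value = 0

Work:
Column player minimizes Row's maximum payoff:
Column X: max payoff to Row = 0
Column Y: max payoff to Row = 2
Column Z: max payoff to Row = 4
Minimum is 0, achieved by column X.
Minimax strategy: X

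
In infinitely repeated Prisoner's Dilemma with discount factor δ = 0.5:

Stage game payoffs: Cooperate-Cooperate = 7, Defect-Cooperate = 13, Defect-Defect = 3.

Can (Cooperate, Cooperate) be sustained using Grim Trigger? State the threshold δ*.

δ* = 0.6; since δ = 0.5 < 0.6, cooperation cannot be sustained

Work:
For Grim Trigger:
Cooperate forever: 7/(1-δ)
Defect then punished: 13 + 3·δ/(1-δ)
Need: 7/(1-δ) ≥ 13 + 3·δ/(1-δ)
Solving: δ ≥ (T-R)/(T-P) = (13-7)/(13-3) = 0.6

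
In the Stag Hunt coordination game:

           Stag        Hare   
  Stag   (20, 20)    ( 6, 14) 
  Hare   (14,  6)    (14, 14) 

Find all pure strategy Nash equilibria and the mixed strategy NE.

Pure NE: (Stag, Stag) and (Hare, Hare); Mixed NE: p = 0.5714, q = 0.5714

Work:
Check pure NE:
(Stag, Stag): (20, 20) - no unilateral deviation beneficial
(Hare, Hare): (14, 14) - no unilateral deviation beneficial
Mixed NE: P1 plays Stag with p = 0.5714, P2 plays Stag with q = 0.5714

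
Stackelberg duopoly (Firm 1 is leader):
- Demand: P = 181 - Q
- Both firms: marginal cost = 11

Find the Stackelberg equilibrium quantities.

q₁* (leader) = 85.0, q₂* (follower) = 42.5

Work:
Follower's reaction: q₂ = (a - c - q₁)/2
Leader substitutes: π₁ = q₁·(a - q₁ - (a-c-q₁)/2 - c)
FOC: q₁* = (181 - 11)/2 = 85.00
Then: q₂* = (181 - 11 - 85.0)/2 = 42.50
Leader has first-mover advantage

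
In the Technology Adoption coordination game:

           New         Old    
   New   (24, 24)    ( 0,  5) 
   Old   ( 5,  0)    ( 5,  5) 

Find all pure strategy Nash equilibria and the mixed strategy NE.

Pure NE: (New, New) and (Old, Old); Mixed NE: p = 0.2083, q = 0.2083

Work:
Check pure NE:
(New, New): (24, 24) - no unilateral deviation beneficial
(Old, Old): (5, 5) - no unilateral deviation beneficial
Mixed NE: P1 plays New with p = 0.2083, P2 plays New with q = 0.2083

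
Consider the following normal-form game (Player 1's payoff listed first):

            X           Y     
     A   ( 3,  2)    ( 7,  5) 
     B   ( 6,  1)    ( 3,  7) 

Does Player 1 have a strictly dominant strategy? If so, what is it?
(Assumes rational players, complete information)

No strictly dominant strategy exists for Player 1

Work:
A strategy strictly dominates another if it gives a strictly higher payoff against every opponent action. Compare each pair of P1's strategies column-by-column:
  A vs B: [3 vs 6, 7 vs 3] → A does not strictly dominate B (column X: 3 ≤ 6)
  B vs A: [6 vs 3, 3 vs 7] → B does not strictly dominate A (column Y: 3 ≤ 7)
No single strategy strictly dominates all others → no strictly dominant strategy.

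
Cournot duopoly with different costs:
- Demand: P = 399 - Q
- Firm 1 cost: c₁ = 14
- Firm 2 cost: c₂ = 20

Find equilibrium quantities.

q₁* = 130.33, q₂* = 124.33

Work:
Reaction: q₁ = (399 - 14 - q₂)/2
Reaction: q₂ = (399 - 20 - q₁)/2
Solve simultaneously:
q₁* = (399 - 2×14 + 20)/3 = 130.33
q₂* = (399 - 2×20 + 14)/3 = 124.33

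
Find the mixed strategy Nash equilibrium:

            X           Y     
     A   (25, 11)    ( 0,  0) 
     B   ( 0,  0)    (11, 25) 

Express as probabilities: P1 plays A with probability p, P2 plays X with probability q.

p = 0.6944, q = 0.3056

Work:
Find probabilities that make opponent indifferent:
P2 chooses q to make P1 indifferent between A and B
P1 chooses p to make P2 indifferent between X and Y
Mixed NE: P1 plays (A: 0.6944, B: 0.3056), P2 plays (X: 0.3056, Y: 0.6944)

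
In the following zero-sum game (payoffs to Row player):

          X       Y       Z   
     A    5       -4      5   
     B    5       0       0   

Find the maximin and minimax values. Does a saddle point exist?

Maximin = 0, Minimax = 0, Saddle: True

Work:
Row minimums: [-4, 0] → maximin = 0
Column maximums: [5, 0, 5] → minimax = 0
Saddle point exists! Game value = 0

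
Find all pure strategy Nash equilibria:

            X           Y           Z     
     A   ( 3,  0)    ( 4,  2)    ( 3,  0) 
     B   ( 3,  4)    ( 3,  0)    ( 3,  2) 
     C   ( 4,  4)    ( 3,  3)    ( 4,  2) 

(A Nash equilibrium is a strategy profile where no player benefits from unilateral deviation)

Nash equilibrium: (A, Y), (C, X)

Work:
Best responses:
  P1 vs X: payoffs [3, 3, 4] → best response C (payoff 4)
  P1 vs Y: payoffs [4, 3, 3] → best response A (payoff 4)
  P1 vs Z: payoffs [3, 3, 4] → best response C (payoff 4)
  P2 vs A: payoffs [0, 2, 0] → best response Y (payoff 2)
  P2 vs B: payoffs [4, 0, 2] → best response X (payoff 4)
  P2 vs C: payoffs [4, 3, 2] → best response X (payoff 4)
Mutual best responses: (A,Y), (C,X) → Nash equilibria.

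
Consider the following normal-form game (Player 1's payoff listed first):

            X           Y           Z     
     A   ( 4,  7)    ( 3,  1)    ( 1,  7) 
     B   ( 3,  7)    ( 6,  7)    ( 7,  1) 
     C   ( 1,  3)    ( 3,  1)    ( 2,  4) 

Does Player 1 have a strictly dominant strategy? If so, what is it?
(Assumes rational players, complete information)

No strictly dominant strategy exists for Player 1

Work:
A strategy strictly dominates another if it gives a strictly higher payoff against every opponent action. Compare each pair of P1's strategies column-by-column:
  A vs B: [4 vs 3, 3 vs 6, 1 vs 7] → A does not strictly dominate B (column Y: 3 ≤ 6)
  A vs C: [4 vs 1, 3 vs 3, 1 vs 2] → A does not strictly dominate C (column Y: 3 ≤ 3)
  B vs A: [3 vs 4, 6 vs 3, 7 vs 1] → B does not strictly dominate A (column X: 3 ≤ 4)
  B vs C: [3 vs 1, 6 vs 3, 7 vs 2] → B strictly dominates C
  C vs A: [1 vs 4, 3 vs 3, 2 vs 1] → C does not strictly dominate A (column X: 1 ≤ 4)
  C vs B: [1 vs 3, 3 vs 6, 2 vs 7] → C does not strictly dominate B (column X: 1 ≤ 3)
No single strategy strictly dominates all others → no strictly dominant strategy.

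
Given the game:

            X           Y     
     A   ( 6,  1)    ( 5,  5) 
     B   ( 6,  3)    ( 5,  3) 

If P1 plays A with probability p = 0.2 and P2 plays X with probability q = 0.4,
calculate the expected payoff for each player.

E[P1] = 5.4, E[P2] = 3.08

Work:
E[P1] = p·q·π₁(A,X) + p·(1-q)·π₁(A,Y) + (1-p)·q·π₁(B,X) + (1-p)·(1-q)·π₁(B,Y)
= 0.2·0.4·6 + 0.2·0.6·5 + 0.8·0.4·6 + 0.8·0.6·5
= 5.4

E[P2] = 3.08 (similar calculation)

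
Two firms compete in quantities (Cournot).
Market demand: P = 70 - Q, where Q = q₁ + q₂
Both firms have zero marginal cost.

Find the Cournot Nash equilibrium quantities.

q₁* = q₂* = 23.33; P* = 23.33

Work:
Profit: π_i = P·q_i = (a - q_i - q_j)·q_i
FOC: ∂π_i/∂q_i = a - 2q_i - q_j = 0
Reaction function: q_i = (70 - q_j)/2
Symmetry: q* = 70/3 = 23.33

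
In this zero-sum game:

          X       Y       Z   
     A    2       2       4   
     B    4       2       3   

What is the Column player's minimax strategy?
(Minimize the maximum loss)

Column should play Y, value = 2

Work:
Column player minimizes Row's maximum payoff:
Column X: max payoff to Row = 4
Column Y: max payoff to Row = 2
Column Z: max payoff to Row = 4
Minimum is 2, achieved by column Y.
Minimax strategy: Y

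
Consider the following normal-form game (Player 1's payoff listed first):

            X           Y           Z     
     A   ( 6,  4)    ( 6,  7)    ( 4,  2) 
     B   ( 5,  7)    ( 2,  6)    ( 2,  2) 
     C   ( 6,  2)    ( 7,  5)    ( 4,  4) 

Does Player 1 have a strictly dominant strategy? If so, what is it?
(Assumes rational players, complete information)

No strictly dominant strategy exists for Player 1

Work:
A strategy strictly dominates another if it gives a strictly higher payoff against every opponent action. Compare each pair of P1's strategies column-by-column:
  A vs B: [6 vs 5, 6 vs 2, 4 vs 2] → A strictly dominates B
  A vs C: [6 vs 6, 6 vs 7, 4 vs 4] → A does not strictly dominate C (column X: 6 ≤ 6)
  B vs A: [5 vs 6, 2 vs 6, 2 vs 4] → B does not strictly dominate A (column X: 5 ≤ 6)
  B vs C: [5 vs 6, 2 vs 7, 2 vs 4] → B does not strictly dominate C (column X: 5 ≤ 6)
  C vs A: [6 vs 6, 7 vs 6, 4 vs 4] → C does not strictly dominate A (column X: 6 ≤ 6)
  C vs B: [6 vs 5, 7 vs 2, 4 vs 2] → C strictly dominates B
No single strategy strictly dominates all others → no strictly dominant strategy.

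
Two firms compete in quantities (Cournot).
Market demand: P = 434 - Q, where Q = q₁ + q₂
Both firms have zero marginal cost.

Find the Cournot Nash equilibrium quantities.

q₁* = q₂* = 144.67; P* = 144.67

Work:
Profit: π_i = P·q_i = (a - q_i - q_j)·q_i
FOC: ∂π_i/∂q_i = a - 2q_i - q_j = 0
Reaction function: q_i = (434 - q_j)/2
Symmetry: q* = 434/3 = 144.67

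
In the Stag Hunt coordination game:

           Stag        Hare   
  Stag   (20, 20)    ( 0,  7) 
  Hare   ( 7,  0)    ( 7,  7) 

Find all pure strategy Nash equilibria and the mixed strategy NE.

Pure NE: (Stag, Stag) and (Hare, Hare); Mixed NE: p = 0.35, q = 0.35

Work:
Check pure NE:
(Stag, Stag): (20, 20) - no unilateral deviation beneficial
(Hare, Hare): (7, 7) - no unilateral deviation beneficial
Mixed NE: P1 plays Stag with p = 0.35, P2 plays Stag with q = 0.35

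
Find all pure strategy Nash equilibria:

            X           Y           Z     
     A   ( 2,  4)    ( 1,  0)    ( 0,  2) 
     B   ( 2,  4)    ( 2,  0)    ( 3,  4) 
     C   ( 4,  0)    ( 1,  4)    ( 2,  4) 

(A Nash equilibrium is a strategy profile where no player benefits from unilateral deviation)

Nash equilibrium: (B, Z)

Work:
Best responses:
  P1 vs X: payoffs [2, 2, 4] → best response C (payoff 4)
  P1 vs Y: payoffs [1, 2, 1] → best response B (payoff 2)
  P1 vs Z: payoffs [0, 3, 2] → best response B (payoff 3)
  P2 vs A: payoffs [4, 0, 2] → best response X (payoff 4)
  P2 vs B: payoffs [4, 0, 4] → best response X/Z (payoff 4)
  P2 vs C: payoffs [0, 4, 4] → best response Y/Z (payoff 4)
Mutual best responses: (B,Z) → Nash equilibria.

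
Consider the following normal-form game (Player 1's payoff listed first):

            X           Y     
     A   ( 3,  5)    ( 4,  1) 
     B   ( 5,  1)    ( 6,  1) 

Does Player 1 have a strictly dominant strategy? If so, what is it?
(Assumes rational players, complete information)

Yes, Player 1's strictly dominant strategy is B

Work:
A strategy strictly dominates another if it gives a strictly higher payoff against every opponent action. Compare each pair of P1's strategies column-by-column:
  A vs B: [3 vs 5, 4 vs 6] → A does not strictly dominate B (column X: 3 ≤ 5)
  B vs A: [5 vs 3, 6 vs 4] → B strictly dominates A
B strictly dominates every other strategy → strictly dominant.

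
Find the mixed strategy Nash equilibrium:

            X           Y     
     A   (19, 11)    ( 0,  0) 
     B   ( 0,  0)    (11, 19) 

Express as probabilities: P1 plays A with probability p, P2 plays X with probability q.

p = 0.6333, q = 0.3667

Work:
Find probabilities that make opponent indifferent:
P2 chooses q to make P1 indifferent between A and B
P1 chooses p to make P2 indifferent between X and Y
Mixed NE: P1 plays (A: 0.6333, B: 0.3667), P2 plays (X: 0.3667, Y: 0.6333)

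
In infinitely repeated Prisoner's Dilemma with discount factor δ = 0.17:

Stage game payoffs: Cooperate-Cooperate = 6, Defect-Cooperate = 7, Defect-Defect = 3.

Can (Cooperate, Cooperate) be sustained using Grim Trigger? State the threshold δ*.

δ* = 0.25; since δ = 0.17 < 0.25, cooperation cannot be sustained

Work:
For Grim Trigger:
Cooperate forever: 6/(1-δ)
Defect then punished: 7 + 3·δ/(1-δ)
Need: 6/(1-δ) ≥ 7 + 3·δ/(1-δ)
Solving: δ ≥ (T-R)/(T-P) = (7-6)/(7-3) = 0.25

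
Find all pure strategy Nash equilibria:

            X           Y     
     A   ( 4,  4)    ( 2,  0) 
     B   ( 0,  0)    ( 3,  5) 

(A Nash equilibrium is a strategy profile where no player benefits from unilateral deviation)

Nash equilibrium: (A, X), (B, Y)

Work:
Best responses:
  P1 vs X: payoffs [4, 0] → best response A (payoff 4)
  P1 vs Y: payoffs [2, 3] → best response B (payoff 3)
  P2 vs A: payoffs [4, 0] → best response X (payoff 4)
  P2 vs B: payoffs [0, 5] → best response Y (payoff 5)
Mutual best responses: (A,X), (B,Y) → Nash equilibria.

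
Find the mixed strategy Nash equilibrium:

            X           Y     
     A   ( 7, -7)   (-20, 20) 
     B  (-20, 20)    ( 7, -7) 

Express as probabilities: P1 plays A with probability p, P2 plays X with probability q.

p = 0.5, q = 0.5

Work:
Find probabilities that make opponent indifferent:
P2 chooses q to make P1 indifferent between A and B
P1 chooses p to make P2 indifferent between X and Y
Mixed NE: P1 plays (A: 0.5, B: 0.5), P2 plays (X: 0.5, Y: 0.5)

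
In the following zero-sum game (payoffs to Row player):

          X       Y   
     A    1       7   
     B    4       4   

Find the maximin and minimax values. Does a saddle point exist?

Maximin = 4, Minimax = 4, Saddle: True

Work:
Row minimums: [1, 4] → maximin = 4
Column maximums: [4, 7] → minimax = 4
Saddle point exists! Game value = 4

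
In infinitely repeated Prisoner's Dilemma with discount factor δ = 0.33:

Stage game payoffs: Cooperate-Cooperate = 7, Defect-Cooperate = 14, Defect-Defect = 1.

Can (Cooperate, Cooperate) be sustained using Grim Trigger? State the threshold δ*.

δ* = 0.5385; since δ = 0.33 < 0.5385, cooperation cannot be sustained

Work:
For Grim Trigger:
Cooperate forever: 7/(1-δ)
Defect then punished: 14 + 1·δ/(1-δ)
Need: 7/(1-δ) ≥ 14 + 1·δ/(1-δ)
Solving: δ ≥ (T-R)/(T-P) = (14-7)/(14-1) = 0.5385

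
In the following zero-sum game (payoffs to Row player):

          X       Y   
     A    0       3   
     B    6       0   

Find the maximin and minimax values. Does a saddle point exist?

Maximin = 0, Minimax = 3, Saddle: False

Work:
Row minimums: [0, 0] → maximin = 0
Column maximums: [6, 3] → minimax = 3
No saddle point (maximin ≠ minimax). Mixed strategy needed.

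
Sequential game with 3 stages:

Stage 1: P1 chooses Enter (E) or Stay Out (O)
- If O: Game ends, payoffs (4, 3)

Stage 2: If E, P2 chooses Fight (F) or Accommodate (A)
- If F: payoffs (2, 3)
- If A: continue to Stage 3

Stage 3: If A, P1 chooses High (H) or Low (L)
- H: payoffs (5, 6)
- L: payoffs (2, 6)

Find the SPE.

SPE: (E, A, H); Outcome (5, 6)

Work:
Stage 3: P1 chooses H (5 vs 2)
Stage 2: P2: F->3, A->6 (anticipating H). Choose A
Stage 1: P1: O->4, E->5 (anticipating A, H). Choose E
SPE path: E -> A -> H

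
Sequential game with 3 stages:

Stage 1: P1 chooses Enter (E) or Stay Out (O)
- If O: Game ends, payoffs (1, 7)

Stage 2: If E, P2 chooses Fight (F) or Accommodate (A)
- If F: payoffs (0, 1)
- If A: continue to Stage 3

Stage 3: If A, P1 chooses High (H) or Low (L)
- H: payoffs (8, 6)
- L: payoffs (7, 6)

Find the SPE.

SPE: (E, A, H); Outcome (8, 6)

Work:
Stage 3: P1 chooses H (8 vs 7)
Stage 2: P2: F->1, A->6 (anticipating H). Choose A
Stage 1: P1: O->1, E->8 (anticipating A, H). Choose E
SPE path: E -> A -> H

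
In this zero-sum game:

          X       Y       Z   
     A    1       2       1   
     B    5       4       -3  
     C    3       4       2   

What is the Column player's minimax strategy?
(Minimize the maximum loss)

Column should play Z, value = 2

Work:
Column player minimizes Row's maximum payoff:
Column X: max payoff to Row = 5
Column Y: max payoff to Row = 4
Column Z: max payoff to Row = 2
Minimum is 2, achieved by column Z.
Minimax strategy: Z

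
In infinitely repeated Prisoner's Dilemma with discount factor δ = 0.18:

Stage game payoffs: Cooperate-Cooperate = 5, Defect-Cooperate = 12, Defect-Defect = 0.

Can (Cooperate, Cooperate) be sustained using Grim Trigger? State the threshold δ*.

δ* = 0.5833; since δ = 0.18 < 0.5833, cooperation cannot be sustained

Work:
For Grim Trigger:
Cooperate forever: 5/(1-δ)
Defect then punished: 12 + 0·δ/(1-δ)
Need: 5/(1-δ) ≥ 12 + 0·δ/(1-δ)
Solving: δ ≥ (T-R)/(T-P) = (12-5)/(12-0) = 0.5833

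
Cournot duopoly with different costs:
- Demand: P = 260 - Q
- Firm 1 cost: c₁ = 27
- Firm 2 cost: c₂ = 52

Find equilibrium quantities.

q₁* = 86.0, q₂* = 61.0

Work:
Reaction: q₁ = (260 - 27 - q₂)/2
Reaction: q₂ = (260 - 52 - q₁)/2
Solve simultaneously:
q₁* = (260 - 2×27 + 52)/3 = 86.0
q₂* = (260 - 2×52 + 27)/3 = 61.0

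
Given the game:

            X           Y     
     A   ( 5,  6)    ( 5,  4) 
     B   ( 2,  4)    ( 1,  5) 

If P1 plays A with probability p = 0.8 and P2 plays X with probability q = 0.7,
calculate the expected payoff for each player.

E[P1] = 4.34, E[P2] = 5.18

Work:
E[P1] = p·q·π₁(A,X) + p·(1-q)·π₁(A,Y) + (1-p)·q·π₁(B,X) + (1-p)·(1-q)·π₁(B,Y)
= 0.8·0.7·5 + 0.8·0.3·5 + 0.2·0.7·2 + 0.2·0.3·1
= 4.34

E[P2] = 5.18 (similar calculation)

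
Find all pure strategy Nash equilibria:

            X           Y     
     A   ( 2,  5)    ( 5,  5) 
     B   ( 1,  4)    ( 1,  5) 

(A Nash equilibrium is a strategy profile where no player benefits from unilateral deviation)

Nash equilibrium: (A, X), (A, Y)

Work:
Best responses:
  P1 vs X: payoffs [2, 1] → best response A (payoff 2)
  P1 vs Y: payoffs [5, 1] → best response A (payoff 5)
  P2 vs A: payoffs [5, 5] → best response X/Y (payoff 5)
  P2 vs B: payoffs [4, 5] → best response Y (payoff 5)
Mutual best responses: (A,X), (A,Y) → Nash equilibria.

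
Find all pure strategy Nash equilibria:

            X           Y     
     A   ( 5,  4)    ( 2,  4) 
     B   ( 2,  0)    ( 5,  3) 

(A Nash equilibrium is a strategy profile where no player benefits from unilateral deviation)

Nash equilibrium: (A, X), (B, Y)

Work:
Best responses:
  P1 vs X: payoffs [5, 2] → best response A (payoff 5)
  P1 vs Y: payoffs [2, 5] → best response B (payoff 5)
  P2 vs A: payoffs [4, 4] → best response X/Y (payoff 4)
  P2 vs B: payoffs [0, 3] → best response Y (payoff 3)
Mutual best responses: (A,X), (B,Y) → Nash equilibria.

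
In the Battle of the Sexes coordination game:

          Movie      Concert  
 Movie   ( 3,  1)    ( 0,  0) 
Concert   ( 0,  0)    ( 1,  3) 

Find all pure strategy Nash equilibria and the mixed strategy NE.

Pure NE: (Movie, Movie) and (Concert, Concert); Mixed NE: p = 0.75, q = 0.25

Work:
Check pure NE:
(Movie, Movie): (3, 1) - no unilateral deviation beneficial
(Concert, Concert): (1, 3) - no unilateral deviation beneficial
Mixed NE: P1 plays Movie with p = 0.75, P2 plays Movie with q = 0.25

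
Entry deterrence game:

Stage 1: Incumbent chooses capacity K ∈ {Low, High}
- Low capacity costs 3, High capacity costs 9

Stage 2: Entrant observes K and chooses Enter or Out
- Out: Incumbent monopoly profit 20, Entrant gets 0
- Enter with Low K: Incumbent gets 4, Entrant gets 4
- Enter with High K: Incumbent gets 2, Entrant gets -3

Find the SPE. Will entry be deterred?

SPE: (High, Enter|Low, Out|High); Entry deterred. Incumbent net profit = 11

Work:
After Low K: Entrant enters (4 > 0)
After High K: Entrant stays out (-3 < 0)
Incumbent: Low → 4−3=1, High → 20−9=11
Incumbent chooses High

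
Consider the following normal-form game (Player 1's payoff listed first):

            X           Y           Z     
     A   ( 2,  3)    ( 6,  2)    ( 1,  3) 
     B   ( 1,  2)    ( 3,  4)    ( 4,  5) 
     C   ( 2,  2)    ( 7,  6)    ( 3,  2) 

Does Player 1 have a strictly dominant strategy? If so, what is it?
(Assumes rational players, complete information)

No strictly dominant strategy exists for Player 1

Work:
A strategy strictly dominates another if it gives a strictly higher payoff against every opponent action. Compare each pair of P1's strategies column-by-column:
  A vs B: [2 vs 1, 6 vs 3, 1 vs 4] → A does not strictly dominate B (column Z: 1 ≤ 4)
  A vs C: [2 vs 2, 6 vs 7, 1 vs 3] → A does not strictly dominate C (column X: 2 ≤ 2)
  B vs A: [1 vs 2, 3 vs 6, 4 vs 1] → B does not strictly dominate A (column X: 1 ≤ 2)
  B vs C: [1 vs 2, 3 vs 7, 4 vs 3] → B does not strictly dominate C (column X: 1 ≤ 2)
  C vs A: [2 vs 2, 7 vs 6, 3 vs 1] → C does not strictly dominate A (column X: 2 ≤ 2)
  C vs B: [2 vs 1, 7 vs 3, 3 vs 4] → C does not strictly dominate B (column Z: 3 ≤ 4)
No single strategy strictly dominates all others → no strictly dominant strategy.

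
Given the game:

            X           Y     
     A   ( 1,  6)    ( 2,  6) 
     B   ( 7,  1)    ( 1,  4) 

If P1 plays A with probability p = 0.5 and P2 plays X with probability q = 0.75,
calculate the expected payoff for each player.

E[P1] = 3.375, E[P2] = 3.875

Work:
E[P1] = p·q·π₁(A,X) + p·(1-q)·π₁(A,Y) + (1-p)·q·π₁(B,X) + (1-p)·(1-q)·π₁(B,Y)
= 0.5·0.75·1 + 0.5·0.25·2 + 0.5·0.75·7 + 0.5·0.25·1
= 3.375

E[P2] = 3.875 (similar calculation)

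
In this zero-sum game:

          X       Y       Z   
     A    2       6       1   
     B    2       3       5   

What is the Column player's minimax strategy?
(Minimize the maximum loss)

Column should play X, value = 2

Work:
Column player minimizes Row's maximum payoff:
Column X: max payoff to Row = 2
Column Y: max payoff to Row = 6
Column Z: max payoff to Row = 5
Minimum is 2, achieved by column X.
Minimax strategy: X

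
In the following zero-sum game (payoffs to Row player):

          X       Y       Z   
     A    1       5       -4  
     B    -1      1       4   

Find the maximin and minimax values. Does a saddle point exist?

Maximin = -1, Minimax = 1, Saddle: False

Work:
Row minimums: [-4, -1] → maximin = -1
Column maximums: [1, 5, 4] → minimax = 1
No saddle point (maximin ≠ minimax). Mixed strategy needed.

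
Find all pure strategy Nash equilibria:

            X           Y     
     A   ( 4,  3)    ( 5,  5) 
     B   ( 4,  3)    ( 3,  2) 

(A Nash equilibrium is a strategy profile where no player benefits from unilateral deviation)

Nash equilibrium: (A, Y), (B, X)

Work:
Best responses:
  P1 vs X: payoffs [4, 4] → best response A/B (payoff 4)
  P1 vs Y: payoffs [5, 3] → best response A (payoff 5)
  P2 vs A: payoffs [3, 5] → best response Y (payoff 5)
  P2 vs B: payoffs [3, 2] → best response X (payoff 3)
Mutual best responses: (A,Y), (B,X) → Nash equilibria.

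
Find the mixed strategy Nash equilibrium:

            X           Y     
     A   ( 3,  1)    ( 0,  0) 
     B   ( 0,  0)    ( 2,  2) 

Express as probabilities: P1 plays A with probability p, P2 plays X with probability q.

p = 0.6667, q = 0.4

Work:
Find probabilities that make opponent indifferent:
P2 chooses q to make P1 indifferent between A and B
P1 chooses p to make P2 indifferent between X and Y
Mixed NE: P1 plays (A: 0.6667, B: 0.3333), P2 plays (X: 0.4, Y: 0.6)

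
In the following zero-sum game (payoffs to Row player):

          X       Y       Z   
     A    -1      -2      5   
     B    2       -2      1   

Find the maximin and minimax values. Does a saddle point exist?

Maximin = -2, Minimax = -2, Saddle: True

Work:
Row minimums: [-2, -2] → maximin = -2
Column maximums: [2, -2, 5] → minimax = -2
Saddle point exists! Game value = -2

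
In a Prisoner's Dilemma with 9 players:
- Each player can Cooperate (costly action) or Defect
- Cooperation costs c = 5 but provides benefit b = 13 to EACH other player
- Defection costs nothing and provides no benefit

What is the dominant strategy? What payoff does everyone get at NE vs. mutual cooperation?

Dominant: Defect; NE payoff = 0; Coop payoff = 99

Work:
Defect dominates (saves cost c = 5, benefit to others is external)
NE: All defect → everyone gets 0
If all cooperate: each receives (8)×13 - 5 = 99
Social dilemma: 99 > 0 but NE gives 0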